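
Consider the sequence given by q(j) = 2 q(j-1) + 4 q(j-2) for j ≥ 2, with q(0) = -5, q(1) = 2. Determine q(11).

q(2) = 2(2) + 4(-5) = -16
q(3) = 2(-16) + 4(2) = -24
q(4) = 2(-24) + 4(-16) = -112
q(5) = 2(-112) + 4(-24) = -320
q(6) = 2(-320) + 4(-112) = -1088
q(7) = 2(-1088) + 4(-320) = -3456
q(8) = 2(-3456) + 4(-1088) = -11264
q(9) = 2(-11264) + 4(-3456) = -36352
q(10) = 2(-36352) + 4(-11264) = -117760
q(11) = 2(-117760) + 4(-36352) = -380928

-380928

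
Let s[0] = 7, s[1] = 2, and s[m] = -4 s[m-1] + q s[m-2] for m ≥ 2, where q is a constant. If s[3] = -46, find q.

s[2] = -8 + 7q
s[3] = 32 - 26q
So 32 - 26q = -46, giving q = 3.

3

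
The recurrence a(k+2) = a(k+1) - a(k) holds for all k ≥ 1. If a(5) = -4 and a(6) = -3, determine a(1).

Rearranging, a(k-2) = -(a(k) - a(k-1)).
a(4) = -(-3 - (-4)) = -1
a(3) = -(-4 - (-1)) = 3
a(2) = -(-1 - 3) = 4
a(1) = -(3 - 4) = 1

1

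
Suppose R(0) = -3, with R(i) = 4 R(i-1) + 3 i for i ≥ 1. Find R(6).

R(1) = 4*(-3) + 3 = -9
R(2) = 4*(-9) + 6 = -30
R(3) = 4*(-30) + 9 = -111
R(4) = 4*(-111) + 12 = -432
R(5) = 4*(-432) + 15 = -1713
R(6) = 4*(-1713) + 18 = -6834

-6834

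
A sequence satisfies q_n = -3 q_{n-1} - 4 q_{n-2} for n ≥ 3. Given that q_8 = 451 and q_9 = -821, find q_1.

-2

Rearranging, q_{n-2} = (q_n + 3 q_{n-1}) / -4.
q_7 = (-821 + 3·451) / -4 = 532/-4 = -133
q_6 = (451 + 3·(-133)) / -4 = 52/-4 = -13
q_5 = (-133 + 3·(-13)) / -4 = -172/-4 = 43
q_4 = (-13 + 3·43) / -4 = 116/-4 = -29
q_3 = (43 + 3·(-29)) / -4 = -44/-4 = 11
q_2 = (-29 + 3·11) / -4 = 4/-4 = -1
q_1 = (11 + 3·(-1)) / -4 = 8/-4 = -2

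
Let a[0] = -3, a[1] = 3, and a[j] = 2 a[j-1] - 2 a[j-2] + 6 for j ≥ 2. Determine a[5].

18

a[2] = 2·3 - 2·(-3) + 6 = 18
a[3] = 2·18 - 2·3 + 6 = 36
a[4] = 2·36 - 2·18 + 6 = 42
a[5] = 2·42 - 2·36 + 6 = 18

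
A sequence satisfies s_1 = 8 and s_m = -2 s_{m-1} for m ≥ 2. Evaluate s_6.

-256

s_2 = -2(8) = -16
s_3 = -2(-16) = 32
s_4 = -2(32) = -64
s_5 = -2(-64) = 128
s_6 = -2(128) = -256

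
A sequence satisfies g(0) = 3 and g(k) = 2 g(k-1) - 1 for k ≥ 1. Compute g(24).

The fixed point is -1/(1 - 2) = 1, so g(k) - 1 = 2(g(k-1) - 1).
Hence g(k) = 2·2^k + 1.
g(24) = 2·2^{24} + 1 = 2·16777216 + 1 = 33554433.

33554433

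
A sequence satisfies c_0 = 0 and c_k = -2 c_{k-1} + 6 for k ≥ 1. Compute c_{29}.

1073741826

The fixed point is 6/(1 + 2) = 2, so c_k - 2 = -2(c_{k-1} - 2).
Hence c_k = -2·(-2)^k + 2.
c_{29} = -2·(-2)^{29} + 2 = -2·-536870912 + 2 = 1073741826.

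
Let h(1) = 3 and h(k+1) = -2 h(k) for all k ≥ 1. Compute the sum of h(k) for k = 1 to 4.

h(2) = -2(3) = -6
h(3) = -2(-6) = 12
h(4) = -2(12) = -24
Sum = 3 + (-6) + 12 + (-24) = -15

-15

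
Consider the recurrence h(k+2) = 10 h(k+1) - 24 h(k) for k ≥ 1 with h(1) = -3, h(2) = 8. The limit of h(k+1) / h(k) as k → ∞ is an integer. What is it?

The characteristic equation is r^2 - 10r + 24 = 0, which factors as (r - 6)(r - 4) = 0.
So the roots are 6 and 4. Since |6| > |4| and the coefficient of 6^k is non-zero, the ratio tends to 6.

6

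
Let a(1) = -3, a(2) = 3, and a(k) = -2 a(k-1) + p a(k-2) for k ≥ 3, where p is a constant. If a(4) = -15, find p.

-3

a(3) = -6 - 3p
a(4) = 12 + 9p
So 12 + 9p = -15, giving p = -3.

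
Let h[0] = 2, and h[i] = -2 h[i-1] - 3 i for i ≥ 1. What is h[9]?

h[1] = -2(2) - 3 = -7
h[2] = -2(-7) - 6 = 8
h[3] = -2(8) - 9 = -25
h[4] = -2(-25) - 12 = 38
h[5] = -2(38) - 15 = -91
h[6] = -2(-91) - 18 = 164
h[7] = -2(164) - 21 = -349
h[8] = -2(-349) - 24 = 674
h[9] = -2(674) - 27 = -1375

-1375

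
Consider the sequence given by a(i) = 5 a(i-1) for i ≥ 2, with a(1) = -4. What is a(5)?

-2500

a(2) = 5*(-4) = -20
a(3) = 5*(-20) = -100
a(4) = 5*(-100) = -500
a(5) = 5*(-500) = -2500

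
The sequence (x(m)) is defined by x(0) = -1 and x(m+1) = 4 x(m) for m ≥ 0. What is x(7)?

-16384

x(1) = 4(-1) = -4
x(2) = 4(-4) = -16
x(3) = 4(-16) = -64
x(4) = 4(-64) = -256
x(5) = 4(-256) = -1024
x(6) = 4(-1024) = -4096
x(7) = 4(-4096) = -16384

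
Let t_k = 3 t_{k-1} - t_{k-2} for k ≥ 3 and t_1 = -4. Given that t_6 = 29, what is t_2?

Let t_2 = x.
t_3 = 4 + 3x
t_4 = 12 + 8x
t_5 = 32 + 21x
t_6 = 84 + 55x
So 84 + 55x = 29, giving x = -1.

-1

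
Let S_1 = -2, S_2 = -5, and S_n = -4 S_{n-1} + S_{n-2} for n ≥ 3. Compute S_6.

S_3 = -4·(-5) + (-2) = 18
S_4 = -4·18 + (-5) = -77
S_5 = -4·(-77) + 18 = 326
S_6 = -4·326 + (-77) = -1381

-1381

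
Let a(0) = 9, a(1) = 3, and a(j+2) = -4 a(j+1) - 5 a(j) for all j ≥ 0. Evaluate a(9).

a(2) = -4·3 - 5·9 = -57
a(3) = -4·(-57) - 5·3 = 213
a(4) = -4·213 - 5·(-57) = -567
a(5) = -4·(-567) - 5·213 = 1203
a(6) = -4·1203 - 5·(-567) = -1977
a(7) = -4·(-1977) - 5·1203 = 1893
a(8) = -4·1893 - 5·(-1977) = 2313
a(9) = -4·2313 - 5·1893 = -18717

-18717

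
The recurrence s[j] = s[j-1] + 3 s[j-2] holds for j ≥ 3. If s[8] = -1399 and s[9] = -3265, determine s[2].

-7

Rearranging, s[j-2] = (s[j] - s[j-1]) / 3.
s[7] = (-3265 - (-1399)) / 3 = -1866/3 = -622
s[6] = (-1399 - (-622)) / 3 = -777/3 = -259
s[5] = (-622 - (-259)) / 3 = -363/3 = -121
s[4] = (-259 - (-121)) / 3 = -138/3 = -46
s[3] = (-121 - (-46)) / 3 = -75/3 = -25
s[2] = (-46 - (-25)) / 3 = -21/3 = -7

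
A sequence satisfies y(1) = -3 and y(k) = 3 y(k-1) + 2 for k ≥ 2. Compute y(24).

The fixed point is 2/(1 - 3) = -1, so y(k) + 1 = 3(y(k-1) + 1).
Hence y(k) = -2·3^{k-1} - 1.
y(24) = -2·3^{23} - 1 = -2·94143178827 - 1 = -188286357655.

-188286357655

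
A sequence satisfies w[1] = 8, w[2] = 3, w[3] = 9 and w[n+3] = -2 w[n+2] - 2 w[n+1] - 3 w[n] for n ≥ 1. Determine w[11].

1773

w[4] = -2(9) - 2(3) - 3(8) = -48
w[5] = -2(-48) - 2(9) - 3(3) = 69
w[6] = -2(69) - 2(-48) - 3(9) = -69
w[7] = -2(-69) - 2(69) - 3(-48) = 144
w[8] = -2(144) - 2(-69) - 3(69) = -357
w[9] = -2(-357) - 2(144) - 3(-69) = 633
w[10] = -2(633) - 2(-357) - 3(144) = -984
w[11] = -2(-984) - 2(633) - 3(-357) = 1773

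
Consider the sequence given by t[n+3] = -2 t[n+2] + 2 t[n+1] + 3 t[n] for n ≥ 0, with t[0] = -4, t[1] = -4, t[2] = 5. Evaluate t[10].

10162

t[3] = -2*5 + 2*(-4) + 3*(-4) = -30
t[4] = -2*(-30) + 2*5 + 3*(-4) = 58
t[5] = -2*58 + 2*(-30) + 3*5 = -161
t[6] = -2*(-161) + 2*58 + 3*(-30) = 348
t[7] = -2*348 + 2*(-161) + 3*58 = -844
t[8] = -2*(-844) + 2*348 + 3*(-161) = 1901
t[9] = -2*1901 + 2*(-844) + 3*348 = -4446
t[10] = -2*(-4446) + 2*1901 + 3*(-844) = 10162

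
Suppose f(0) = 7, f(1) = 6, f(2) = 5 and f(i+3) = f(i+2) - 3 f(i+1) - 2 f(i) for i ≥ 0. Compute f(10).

-1030

f(3) = 5 - 3·6 - 2·7 = -27
f(4) = (-27) - 3·5 - 2·6 = -54
f(5) = (-54) - 3·(-27) - 2·5 = 17
f(6) = 17 - 3·(-54) - 2·(-27) = 233
f(7) = 233 - 3·17 - 2·(-54) = 290
f(8) = 290 - 3·233 - 2·17 = -443
f(9) = (-443) - 3·290 - 2·233 = -1779
f(10) = (-1779) - 3·(-443) - 2·290 = -1030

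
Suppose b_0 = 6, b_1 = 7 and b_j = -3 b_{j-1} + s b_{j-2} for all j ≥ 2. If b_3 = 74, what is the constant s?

b_2 = -21 + 6s
b_3 = 63 - 11s
So 63 - 11s = 74, giving s = -1.

-1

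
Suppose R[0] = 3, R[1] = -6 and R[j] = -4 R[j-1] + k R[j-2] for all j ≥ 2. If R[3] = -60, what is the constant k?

R[2] = 24 + 3k
R[3] = -96 - 18k
So -96 - 18k = -60, giving k = -2.

-2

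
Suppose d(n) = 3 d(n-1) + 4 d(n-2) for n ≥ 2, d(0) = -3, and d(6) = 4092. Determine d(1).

8

Let d(1) = x.
d(2) = -12 + 3x
d(3) = -36 + 13x
d(4) = -156 + 51x
d(5) = -612 + 205x
d(6) = -2460 + 819x
So -2460 + 819x = 4092, giving x = 8.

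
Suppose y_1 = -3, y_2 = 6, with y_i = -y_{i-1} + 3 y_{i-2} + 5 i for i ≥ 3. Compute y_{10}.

3176

y_3 = -6 + 3*(-3) + 15 = 0
y_4 = -0 + 3*6 + 20 = 38
y_5 = -38 + 3*0 + 25 = -13
y_6 = -(-13) + 3*38 + 30 = 157
y_7 = -157 + 3*(-13) + 35 = -161
y_8 = -(-161) + 3*157 + 40 = 672
y_9 = -672 + 3*(-161) + 45 = -1110
y_{10} = -(-1110) + 3*672 + 50 = 3176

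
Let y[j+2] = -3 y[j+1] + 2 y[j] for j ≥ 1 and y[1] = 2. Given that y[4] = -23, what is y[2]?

Let y[2] = z.
y[3] = 4 - 3z
y[4] = -12 + 11z
So -12 + 11z = -23, giving z = -1.

-1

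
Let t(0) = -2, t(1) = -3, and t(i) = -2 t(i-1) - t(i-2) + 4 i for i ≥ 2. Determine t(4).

t(2) = -2(-3) - (-2) + 8 = 16
t(3) = -2(16) - (-3) + 12 = -17
t(4) = -2(-17) - 16 + 16 = 34

34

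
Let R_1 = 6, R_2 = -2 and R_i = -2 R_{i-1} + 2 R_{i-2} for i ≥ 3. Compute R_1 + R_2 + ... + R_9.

4208

R_3 = -2·(-2) + 2·6 = 16
R_4 = -2·16 + 2·(-2) = -36
R_5 = -2·(-36) + 2·16 = 104
R_6 = -2·104 + 2·(-36) = -280
R_7 = -2·(-280) + 2·104 = 768
R_8 = -2·768 + 2·(-280) = -2096
R_9 = -2·(-2096) + 2·768 = 5728
Sum = 6 + (-2) + 16 + (-36) + 104 + (-280) + 768 + (-2096) + 5728 = 4208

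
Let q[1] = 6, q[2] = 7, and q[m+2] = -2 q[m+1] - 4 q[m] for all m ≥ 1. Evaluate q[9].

-2432

q[3] = -2·7 - 4·6 = -38
q[4] = -2·(-38) - 4·7 = 48
q[5] = -2·48 - 4·(-38) = 56
q[6] = -2·56 - 4·48 = -304
q[7] = -2·(-304) - 4·56 = 384
q[8] = -2·384 - 4·(-304) = 448
q[9] = -2·448 - 4·384 = -2432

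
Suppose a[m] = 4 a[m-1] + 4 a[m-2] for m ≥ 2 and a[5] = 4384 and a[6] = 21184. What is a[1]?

Rearranging, a[m-2] = (a[m] - 4 a[m-1]) / 4.
a[4] = (21184 - 4·4384) / 4 = 3648/4 = 912
a[3] = (4384 - 4·912) / 4 = 736/4 = 184
a[2] = (912 - 4·184) / 4 = 176/4 = 44
a[1] = (184 - 4·44) / 4 = 8/4 = 2

2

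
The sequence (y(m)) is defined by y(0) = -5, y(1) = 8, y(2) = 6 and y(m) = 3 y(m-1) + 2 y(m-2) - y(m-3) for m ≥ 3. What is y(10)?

224241

y(3) = 3·6 + 2·8 - (-5) = 39
y(4) = 3·39 + 2·6 - 8 = 121
y(5) = 3·121 + 2·39 - 6 = 435
y(6) = 3·435 + 2·121 - 39 = 1508
y(7) = 3·1508 + 2·435 - 121 = 5273
y(8) = 3·5273 + 2·1508 - 435 = 18400
y(9) = 3·18400 + 2·5273 - 1508 = 64238
y(10) = 3·64238 + 2·18400 - 5273 = 224241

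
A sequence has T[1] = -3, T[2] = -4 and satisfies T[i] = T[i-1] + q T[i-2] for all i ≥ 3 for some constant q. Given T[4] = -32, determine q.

T[3] = -4 - 3q
T[4] = -4 - 7q
So -4 - 7q = -32, giving q = 4.

4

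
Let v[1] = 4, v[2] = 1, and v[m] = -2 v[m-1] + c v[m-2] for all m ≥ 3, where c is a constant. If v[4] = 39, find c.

v[3] = -2 + 4c
v[4] = 4 - 7c
So 4 - 7c = 39, giving c = -5.

-5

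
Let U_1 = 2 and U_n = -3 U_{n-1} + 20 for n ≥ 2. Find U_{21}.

The fixed point is 20/(1 + 3) = 5, so U_n - 5 = -3(U_{n-1} - 5).
Hence U_n = -3·(-3)^{n-1} + 5.
U_{21} = -3·(-3)^{20} + 5 = -3·3486784401 + 5 = -10460353198.

-10460353198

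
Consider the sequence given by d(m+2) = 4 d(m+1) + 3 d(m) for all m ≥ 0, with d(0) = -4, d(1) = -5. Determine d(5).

-3101

d(2) = 4(-5) + 3(-4) = -32
d(3) = 4(-32) + 3(-5) = -143
d(4) = 4(-143) + 3(-32) = -668
d(5) = 4(-668) + 3(-143) = -3101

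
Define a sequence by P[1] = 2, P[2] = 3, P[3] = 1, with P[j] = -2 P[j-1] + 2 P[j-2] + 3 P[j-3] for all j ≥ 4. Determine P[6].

P[4] = -2·1 + 2·3 + 3·2 = 10
P[5] = -2·10 + 2·1 + 3·3 = -9
P[6] = -2·(-9) + 2·10 + 3·1 = 41

41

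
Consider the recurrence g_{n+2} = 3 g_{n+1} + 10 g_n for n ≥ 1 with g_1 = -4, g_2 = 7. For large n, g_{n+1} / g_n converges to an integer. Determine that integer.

5

The characteristic equation is r^2 - 3r - 10 = 0, which factors as (r - 5)(r + 2) = 0.
So the roots are 5 and -2. Since |5| > |-2| and the coefficient of 5^n is non-zero, the ratio tends to 5.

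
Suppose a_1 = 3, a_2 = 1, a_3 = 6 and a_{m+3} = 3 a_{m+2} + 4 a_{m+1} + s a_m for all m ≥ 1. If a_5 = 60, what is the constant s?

-3

a_4 = 22 + 3s
a_5 = 90 + 10s
So 90 + 10s = 60, giving s = -3.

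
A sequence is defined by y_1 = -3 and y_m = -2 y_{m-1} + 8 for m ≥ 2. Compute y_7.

-360

y_2 = -2(-3) + 8 = 14
y_3 = -2(14) + 8 = -20
y_4 = -2(-20) + 8 = 48
y_5 = -2(48) + 8 = -88
y_6 = -2(-88) + 8 = 184
y_7 = -2(184) + 8 = -360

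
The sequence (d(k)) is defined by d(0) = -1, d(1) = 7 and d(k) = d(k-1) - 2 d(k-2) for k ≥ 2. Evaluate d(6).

d(2) = 7 - 2(-1) = 9
d(3) = 9 - 2(7) = -5
d(4) = (-5) - 2(9) = -23
d(5) = (-23) - 2(-5) = -13
d(6) = (-13) - 2(-23) = 33

33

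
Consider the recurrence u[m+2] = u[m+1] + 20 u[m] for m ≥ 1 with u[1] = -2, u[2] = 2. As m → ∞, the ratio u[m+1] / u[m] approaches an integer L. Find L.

5

The characteristic equation is r^2 - r - 20 = 0, which factors as (r - 5)(r + 4) = 0.
So the roots are 5 and -4. Since |5| > |-4| and the coefficient of 5^m is non-zero, the ratio tends to 5.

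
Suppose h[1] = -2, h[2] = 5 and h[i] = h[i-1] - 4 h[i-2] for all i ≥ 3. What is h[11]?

h[3] = 5 - 4*(-2) = 13
h[4] = 13 - 4*5 = -7
h[5] = (-7) - 4*13 = -59
h[6] = (-59) - 4*(-7) = -31
h[7] = (-31) - 4*(-59) = 205
h[8] = 205 - 4*(-31) = 329
h[9] = 329 - 4*205 = -491
h[10] = (-491) - 4*329 = -1807
h[11] = (-1807) - 4*(-491) = 157

157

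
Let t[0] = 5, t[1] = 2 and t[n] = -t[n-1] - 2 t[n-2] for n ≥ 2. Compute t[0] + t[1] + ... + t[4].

t[2] = -2 - 2(5) = -12
t[3] = -(-12) - 2(2) = 8
t[4] = -8 - 2(-12) = 16
Sum = 5 + 2 + (-12) + 8 + 16 = 19

19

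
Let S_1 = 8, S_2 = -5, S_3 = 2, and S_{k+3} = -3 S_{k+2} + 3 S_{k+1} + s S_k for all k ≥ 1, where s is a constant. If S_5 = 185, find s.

S_4 = -21 + 8s
S_5 = 69 - 29s
So 69 - 29s = 185, giving s = -4.

-4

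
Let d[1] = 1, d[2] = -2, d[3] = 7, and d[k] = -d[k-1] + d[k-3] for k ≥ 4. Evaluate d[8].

13

d[4] = -7 + 1 = -6
d[5] = -(-6) + (-2) = 4
d[6] = -4 + 7 = 3
d[7] = -3 + (-6) = -9
d[8] = -(-9) + 4 = 13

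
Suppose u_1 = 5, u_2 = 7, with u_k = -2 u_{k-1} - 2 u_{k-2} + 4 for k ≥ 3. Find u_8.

u_3 = -2*7 - 2*5 + 4 = -20
u_4 = -2*(-20) - 2*7 + 4 = 30
u_5 = -2*30 - 2*(-20) + 4 = -16
u_6 = -2*(-16) - 2*30 + 4 = -24
u_7 = -2*(-24) - 2*(-16) + 4 = 84
u_8 = -2*84 - 2*(-24) + 4 = -116

-116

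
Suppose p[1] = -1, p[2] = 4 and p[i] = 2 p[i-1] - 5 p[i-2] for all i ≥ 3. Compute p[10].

p[3] = 2(4) - 5(-1) = 13
p[4] = 2(13) - 5(4) = 6
p[5] = 2(6) - 5(13) = -53
p[6] = 2(-53) - 5(6) = -136
p[7] = 2(-136) - 5(-53) = -7
p[8] = 2(-7) - 5(-136) = 666
p[9] = 2(666) - 5(-7) = 1367
p[10] = 2(1367) - 5(666) = -596

-596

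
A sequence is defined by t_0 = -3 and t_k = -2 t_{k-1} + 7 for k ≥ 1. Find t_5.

t_1 = -2*(-3) + 7 = 13
t_2 = -2*13 + 7 = -19
t_3 = -2*(-19) + 7 = 45
t_4 = -2*45 + 7 = -83
t_5 = -2*(-83) + 7 = 173

173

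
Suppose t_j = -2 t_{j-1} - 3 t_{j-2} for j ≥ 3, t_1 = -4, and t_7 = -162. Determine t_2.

-3

Let t_2 = x.
t_3 = 12 - 2x
t_4 = -24 + x
t_5 = 12 + 4x
t_6 = 48 - 11x
t_7 = -132 + 10x
So -132 + 10x = -162, giving x = -3.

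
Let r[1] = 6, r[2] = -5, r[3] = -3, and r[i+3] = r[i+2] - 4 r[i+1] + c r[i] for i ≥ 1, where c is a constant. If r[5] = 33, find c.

4

r[4] = 17 + 6c
r[5] = 29 + c
So 29 + c = 33, giving c = 4.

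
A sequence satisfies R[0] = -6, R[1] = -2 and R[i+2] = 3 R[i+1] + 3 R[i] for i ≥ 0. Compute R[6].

R[2] = 3(-2) + 3(-6) = -24
R[3] = 3(-24) + 3(-2) = -78
R[4] = 3(-78) + 3(-24) = -306
R[5] = 3(-306) + 3(-78) = -1152
R[6] = 3(-1152) + 3(-306) = -4374

-4374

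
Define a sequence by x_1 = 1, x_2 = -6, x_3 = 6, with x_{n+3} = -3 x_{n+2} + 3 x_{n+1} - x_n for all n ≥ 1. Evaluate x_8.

-7725

x_4 = -3·6 + 3·(-6) - 1 = -37
x_5 = -3·(-37) + 3·6 - (-6) = 135
x_6 = -3·135 + 3·(-37) - 6 = -522
x_7 = -3·(-522) + 3·135 - (-37) = 2008
x_8 = -3·2008 + 3·(-522) - 135 = -7725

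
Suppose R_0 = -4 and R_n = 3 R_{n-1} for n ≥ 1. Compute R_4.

R_1 = 3*(-4) = -12
R_2 = 3*(-12) = -36
R_3 = 3*(-36) = -108
R_4 = 3*(-108) = -324

-324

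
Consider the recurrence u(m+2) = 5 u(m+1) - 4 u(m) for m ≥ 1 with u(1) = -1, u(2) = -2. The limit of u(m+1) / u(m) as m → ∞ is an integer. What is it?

4

The characteristic equation is r^2 - 5r + 4 = 0, which factors as (r - 4)(r - 1) = 0.
So the roots are 4 and 1. Since |4| > |1| and the coefficient of 4^m is non-zero, the ratio tends to 4.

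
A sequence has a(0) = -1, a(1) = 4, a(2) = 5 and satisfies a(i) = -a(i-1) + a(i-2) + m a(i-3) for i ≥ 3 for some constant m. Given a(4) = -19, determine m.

a(3) = -1 - m
a(4) = 6 + 5m
So 6 + 5m = -19, giving m = -5.

-5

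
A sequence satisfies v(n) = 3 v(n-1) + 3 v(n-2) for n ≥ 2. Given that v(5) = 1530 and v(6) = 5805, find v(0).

5

Rearranging, v(n-2) = (v(n) - 3 v(n-1)) / 3.
v(4) = (5805 - 3(1530)) / 3 = 1215/3 = 405
v(3) = (1530 - 3(405)) / 3 = 315/3 = 105
v(2) = (405 - 3(105)) / 3 = 90/3 = 30
v(1) = (105 - 3(30)) / 3 = 15/3 = 5
v(0) = (30 - 3(5)) / 3 = 15/3 = 5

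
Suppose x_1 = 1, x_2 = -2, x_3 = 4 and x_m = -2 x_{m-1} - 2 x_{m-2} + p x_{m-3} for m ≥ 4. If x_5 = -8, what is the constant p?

x_4 = -4 + p
x_5 = -4p
So -4p = -8, giving p = 2.

2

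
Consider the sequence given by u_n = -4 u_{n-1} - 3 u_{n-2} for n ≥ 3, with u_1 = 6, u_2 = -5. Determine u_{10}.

9835

u_3 = -4(-5) - 3(6) = 2
u_4 = -4(2) - 3(-5) = 7
u_5 = -4(7) - 3(2) = -34
u_6 = -4(-34) - 3(7) = 115
u_7 = -4(115) - 3(-34) = -358
u_8 = -4(-358) - 3(115) = 1087
u_9 = -4(1087) - 3(-358) = -3274
u_{10} = -4(-3274) - 3(1087) = 9835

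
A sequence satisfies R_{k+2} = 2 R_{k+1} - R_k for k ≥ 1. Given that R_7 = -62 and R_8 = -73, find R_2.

-7

Rearranging, R_{k-2} = -(R_k - 2 R_{k-1}).
R_6 = -(-73 - 2·(-62)) = -51
R_5 = -(-62 - 2·(-51)) = -40
R_4 = -(-51 - 2·(-40)) = -29
R_3 = -(-40 - 2·(-29)) = -18
R_2 = -(-29 - 2·(-18)) = -7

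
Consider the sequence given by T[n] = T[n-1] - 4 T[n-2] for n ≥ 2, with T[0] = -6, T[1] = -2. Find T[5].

-178

T[2] = (-2) - 4·(-6) = 22
T[3] = 22 - 4·(-2) = 30
T[4] = 30 - 4·22 = -58
T[5] = (-58) - 4·30 = -178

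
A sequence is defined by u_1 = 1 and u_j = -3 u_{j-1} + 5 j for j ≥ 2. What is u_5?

-89

u_2 = -3*1 + 10 = 7
u_3 = -3*7 + 15 = -6
u_4 = -3*(-6) + 20 = 38
u_5 = -3*38 + 25 = -89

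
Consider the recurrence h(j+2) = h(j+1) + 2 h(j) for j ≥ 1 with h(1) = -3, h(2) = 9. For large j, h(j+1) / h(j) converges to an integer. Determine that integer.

The characteristic equation is r^2 - r - 2 = 0, which factors as (r - 2)(r + 1) = 0.
So the roots are 2 and -1. Since |2| > |-1| and the coefficient of 2^j is non-zero, the ratio tends to 2.

2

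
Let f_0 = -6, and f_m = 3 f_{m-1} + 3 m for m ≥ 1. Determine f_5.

-921

f_1 = 3*(-6) + 3 = -15
f_2 = 3*(-15) + 6 = -39
f_3 = 3*(-39) + 9 = -108
f_4 = 3*(-108) + 12 = -312
f_5 = 3*(-312) + 15 = -921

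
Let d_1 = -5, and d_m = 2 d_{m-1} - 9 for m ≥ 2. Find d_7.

-887

d_2 = 2·(-5) - 9 = -19
d_3 = 2·(-19) - 9 = -47
d_4 = 2·(-47) - 9 = -103
d_5 = 2·(-103) - 9 = -215
d_6 = 2·(-215) - 9 = -439
d_7 = 2·(-439) - 9 = -887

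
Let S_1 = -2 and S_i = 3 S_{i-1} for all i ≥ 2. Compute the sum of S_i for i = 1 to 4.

S_2 = 3*(-2) = -6
S_3 = 3*(-6) = -18
S_4 = 3*(-18) = -54
Sum = (-2) + (-6) + (-18) + (-54) = -80

-80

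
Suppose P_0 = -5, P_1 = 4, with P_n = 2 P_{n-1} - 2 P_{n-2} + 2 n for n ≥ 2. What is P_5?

P_2 = 2*4 - 2*(-5) + 4 = 22
P_3 = 2*22 - 2*4 + 6 = 42
P_4 = 2*42 - 2*22 + 8 = 48
P_5 = 2*48 - 2*42 + 10 = 22

22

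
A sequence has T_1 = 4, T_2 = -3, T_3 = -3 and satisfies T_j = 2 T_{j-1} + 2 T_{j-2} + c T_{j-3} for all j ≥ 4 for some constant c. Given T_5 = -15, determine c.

T_4 = -12 + 4c
T_5 = -30 + 5c
So -30 + 5c = -15, giving c = 3.

3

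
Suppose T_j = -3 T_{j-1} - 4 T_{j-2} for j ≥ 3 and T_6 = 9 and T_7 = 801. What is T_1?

9

Rearranging, T_{j-2} = (T_j + 3 T_{j-1}) / -4.
T_5 = (801 + 3·9) / -4 = 828/-4 = -207
T_4 = (9 + 3·(-207)) / -4 = -612/-4 = 153
T_3 = (-207 + 3·153) / -4 = 252/-4 = -63
T_2 = (153 + 3·(-63)) / -4 = -36/-4 = 9
T_1 = (-63 + 3·9) / -4 = -36/-4 = 9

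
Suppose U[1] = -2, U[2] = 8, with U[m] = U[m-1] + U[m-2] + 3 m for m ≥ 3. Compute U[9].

577

U[3] = 8 + (-2) + 9 = 15
U[4] = 15 + 8 + 12 = 35
U[5] = 35 + 15 + 15 = 65
U[6] = 65 + 35 + 18 = 118
U[7] = 118 + 65 + 21 = 204
U[8] = 204 + 118 + 24 = 346
U[9] = 346 + 204 + 27 = 577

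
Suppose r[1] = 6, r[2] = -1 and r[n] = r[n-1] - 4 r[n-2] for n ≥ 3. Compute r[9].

r[3] = (-1) - 4(6) = -25
r[4] = (-25) - 4(-1) = -21
r[5] = (-21) - 4(-25) = 79
r[6] = 79 - 4(-21) = 163
r[7] = 163 - 4(79) = -153
r[8] = (-153) - 4(163) = -805
r[9] = (-805) - 4(-153) = -193

-193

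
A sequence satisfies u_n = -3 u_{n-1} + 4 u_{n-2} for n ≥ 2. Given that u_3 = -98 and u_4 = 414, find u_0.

6

Rearranging, u_{n-2} = (u_n + 3 u_{n-1}) / 4.
u_2 = (414 + 3·(-98)) / 4 = 120/4 = 30
u_1 = (-98 + 3·30) / 4 = -8/4 = -2
u_0 = (30 + 3·(-2)) / 4 = 24/4 = 6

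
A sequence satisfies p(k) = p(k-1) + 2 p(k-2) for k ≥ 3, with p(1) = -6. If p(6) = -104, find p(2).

Let p(2) = v.
p(3) = -12 + v
p(4) = -12 + 3v
p(5) = -36 + 5v
p(6) = -60 + 11v
So -60 + 11v = -104, giving v = -4.

-4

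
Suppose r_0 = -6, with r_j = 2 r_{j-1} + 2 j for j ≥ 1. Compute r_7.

-274

r_1 = 2*(-6) + 2 = -10
r_2 = 2*(-10) + 4 = -16
r_3 = 2*(-16) + 6 = -26
r_4 = 2*(-26) + 8 = -44
r_5 = 2*(-44) + 10 = -78
r_6 = 2*(-78) + 12 = -144
r_7 = 2*(-144) + 14 = -274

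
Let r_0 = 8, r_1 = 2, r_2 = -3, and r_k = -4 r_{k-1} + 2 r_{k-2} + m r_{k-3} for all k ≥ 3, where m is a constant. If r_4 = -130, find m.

2

r_3 = 16 + 8m
r_4 = -70 - 30m
So -70 - 30m = -130, giving m = 2.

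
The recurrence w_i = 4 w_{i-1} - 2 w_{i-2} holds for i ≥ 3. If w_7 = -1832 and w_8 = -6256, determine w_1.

Rearranging, w_{i-2} = (w_i - 4 w_{i-1}) / -2.
w_6 = (-6256 - 4·(-1832)) / -2 = 1072/-2 = -536
w_5 = (-1832 - 4·(-536)) / -2 = 312/-2 = -156
w_4 = (-536 - 4·(-156)) / -2 = 88/-2 = -44
w_3 = (-156 - 4·(-44)) / -2 = 20/-2 = -10
w_2 = (-44 - 4·(-10)) / -2 = -4/-2 = 2
w_1 = (-10 - 4·2) / -2 = -18/-2 = 9

9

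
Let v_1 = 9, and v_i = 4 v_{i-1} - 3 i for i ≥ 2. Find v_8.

v_2 = 4(9) - 6 = 30
v_3 = 4(30) - 9 = 111
v_4 = 4(111) - 12 = 432
v_5 = 4(432) - 15 = 1713
v_6 = 4(1713) - 18 = 6834
v_7 = 4(6834) - 21 = 27315
v_8 = 4(27315) - 24 = 109236

109236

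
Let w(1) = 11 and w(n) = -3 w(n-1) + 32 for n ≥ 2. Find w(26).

-2541865828321

The fixed point is 32/(1 + 3) = 8, so w(n) - 8 = -3(w(n-1) - 8).
Hence w(n) = 3·(-3)^{n-1} + 8.
w(26) = 3·(-3)^{25} + 8 = 3·-847288609443 + 8 = -2541865828321.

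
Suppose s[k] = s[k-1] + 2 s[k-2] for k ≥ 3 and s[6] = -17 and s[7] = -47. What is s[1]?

-5

Rearranging, s[k-2] = (s[k] - s[k-1]) / 2.
s[5] = (-47 - (-17)) / 2 = -30/2 = -15
s[4] = (-17 - (-15)) / 2 = -2/2 = -1
s[3] = (-15 - (-1)) / 2 = -14/2 = -7
s[2] = (-1 - (-7)) / 2 = 6/2 = 3
s[1] = (-7 - 3) / 2 = -10/2 = -5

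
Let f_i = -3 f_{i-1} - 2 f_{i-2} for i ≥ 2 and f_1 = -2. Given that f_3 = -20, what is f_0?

-1

Let f_0 = x.
f_2 = 6 - 2x
f_3 = -14 + 6x
So -14 + 6x = -20, giving x = -1.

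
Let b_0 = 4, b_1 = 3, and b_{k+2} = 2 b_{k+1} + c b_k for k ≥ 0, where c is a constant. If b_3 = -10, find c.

-2

b_2 = 6 + 4c
b_3 = 12 + 11c
So 12 + 11c = -10, giving c = -2.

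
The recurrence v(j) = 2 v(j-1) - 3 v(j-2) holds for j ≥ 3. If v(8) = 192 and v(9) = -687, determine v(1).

9

Rearranging, v(j-2) = (v(j) - 2 v(j-1)) / -3.
v(7) = (-687 - 2(192)) / -3 = -1071/-3 = 357
v(6) = (192 - 2(357)) / -3 = -522/-3 = 174
v(5) = (357 - 2(174)) / -3 = 9/-3 = -3
v(4) = (174 - 2(-3)) / -3 = 180/-3 = -60
v(3) = (-3 - 2(-60)) / -3 = 117/-3 = -39
v(2) = (-60 - 2(-39)) / -3 = 18/-3 = -6
v(1) = (-39 - 2(-6)) / -3 = -27/-3 = 9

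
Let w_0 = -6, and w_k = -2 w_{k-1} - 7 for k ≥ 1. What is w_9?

1875

w_1 = -2·(-6) - 7 = 5
w_2 = -2·5 - 7 = -17
w_3 = -2·(-17) - 7 = 27
w_4 = -2·27 - 7 = -61
w_5 = -2·(-61) - 7 = 115
w_6 = -2·115 - 7 = -237
w_7 = -2·(-237) - 7 = 467
w_8 = -2·467 - 7 = -941
w_9 = -2·(-941) - 7 = 1875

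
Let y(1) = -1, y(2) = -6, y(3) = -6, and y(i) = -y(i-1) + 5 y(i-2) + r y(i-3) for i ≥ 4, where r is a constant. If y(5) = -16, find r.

y(4) = -24 - r
y(5) = -6 - 5r
So -6 - 5r = -16, giving r = 2.

2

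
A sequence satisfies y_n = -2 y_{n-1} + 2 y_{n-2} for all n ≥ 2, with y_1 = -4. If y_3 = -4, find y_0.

Let y_0 = w.
y_2 = 8 + 2w
y_3 = -24 - 4w
So -24 - 4w = -4, giving w = -5.

-5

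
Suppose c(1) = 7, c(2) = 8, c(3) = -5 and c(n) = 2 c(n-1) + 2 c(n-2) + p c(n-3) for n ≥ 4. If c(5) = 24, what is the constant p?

c(4) = 6 + 7p
c(5) = 2 + 22p
So 2 + 22p = 24, giving p = 1.

1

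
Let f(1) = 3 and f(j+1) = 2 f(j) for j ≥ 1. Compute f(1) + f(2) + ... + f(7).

f(2) = 2*3 = 6
f(3) = 2*6 = 12
f(4) = 2*12 = 24
f(5) = 2*24 = 48
f(6) = 2*48 = 96
f(7) = 2*96 = 192
Sum = 3 + 6 + 12 + 24 + 48 + 96 + 192 = 381

381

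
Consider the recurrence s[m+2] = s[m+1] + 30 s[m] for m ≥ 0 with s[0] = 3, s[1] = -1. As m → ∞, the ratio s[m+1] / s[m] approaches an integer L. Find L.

The characteristic equation is r^2 - r - 30 = 0, which factors as (r - 6)(r + 5) = 0.
So the roots are 6 and -5. Since |6| > |-5| and the coefficient of 6^m is non-zero, the ratio tends to 6.

6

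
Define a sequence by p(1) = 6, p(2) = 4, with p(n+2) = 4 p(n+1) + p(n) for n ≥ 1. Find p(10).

p(3) = 4·4 + 6 = 22
p(4) = 4·22 + 4 = 92
p(5) = 4·92 + 22 = 390
p(6) = 4·390 + 92 = 1652
p(7) = 4·1652 + 390 = 6998
p(8) = 4·6998 + 1652 = 29644
p(9) = 4·29644 + 6998 = 125574
p(10) = 4·125574 + 29644 = 531940

531940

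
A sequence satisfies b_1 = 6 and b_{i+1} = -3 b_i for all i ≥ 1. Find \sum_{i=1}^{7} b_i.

b_2 = -3*6 = -18
b_3 = -3*(-18) = 54
b_4 = -3*54 = -162
b_5 = -3*(-162) = 486
b_6 = -3*486 = -1458
b_7 = -3*(-1458) = 4374
Sum = 6 + (-18) + 54 + (-162) + 486 + (-1458) + 4374 = 3282

3282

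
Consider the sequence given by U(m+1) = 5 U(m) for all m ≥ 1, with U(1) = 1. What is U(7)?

15625

U(2) = 5*1 = 5
U(3) = 5*5 = 25
U(4) = 5*25 = 125
U(5) = 5*125 = 625
U(6) = 5*625 = 3125
U(7) = 5*3125 = 15625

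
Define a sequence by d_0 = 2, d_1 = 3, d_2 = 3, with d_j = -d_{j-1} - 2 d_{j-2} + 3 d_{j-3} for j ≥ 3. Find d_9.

-207

d_3 = -3 - 2·3 + 3·2 = -3
d_4 = -(-3) - 2·3 + 3·3 = 6
d_5 = -6 - 2·(-3) + 3·3 = 9
d_6 = -9 - 2·6 + 3·(-3) = -30
d_7 = -(-30) - 2·9 + 3·6 = 30
d_8 = -30 - 2·(-30) + 3·9 = 57
d_9 = -57 - 2·30 + 3·(-30) = -207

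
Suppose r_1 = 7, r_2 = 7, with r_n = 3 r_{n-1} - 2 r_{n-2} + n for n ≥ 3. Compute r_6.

r_3 = 3(7) - 2(7) + 3 = 10
r_4 = 3(10) - 2(7) + 4 = 20
r_5 = 3(20) - 2(10) + 5 = 45
r_6 = 3(45) - 2(20) + 6 = 101

101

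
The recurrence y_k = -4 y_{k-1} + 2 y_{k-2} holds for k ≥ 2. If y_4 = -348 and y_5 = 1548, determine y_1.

Rearranging, y_{k-2} = (y_k + 4 y_{k-1}) / 2.
y_3 = (1548 + 4*(-348)) / 2 = 156/2 = 78
y_2 = (-348 + 4*78) / 2 = -36/2 = -18
y_1 = (78 + 4*(-18)) / 2 = 6/2 = 3

3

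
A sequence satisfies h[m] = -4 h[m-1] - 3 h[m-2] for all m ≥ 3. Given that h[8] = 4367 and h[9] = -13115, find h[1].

5

Rearranging, h[m-2] = (h[m] + 4 h[m-1]) / -3.
h[7] = (-13115 + 4·4367) / -3 = 4353/-3 = -1451
h[6] = (4367 + 4·(-1451)) / -3 = -1437/-3 = 479
h[5] = (-1451 + 4·479) / -3 = 465/-3 = -155
h[4] = (479 + 4·(-155)) / -3 = -141/-3 = 47
h[3] = (-155 + 4·47) / -3 = 33/-3 = -11
h[2] = (47 + 4·(-11)) / -3 = 3/-3 = -1
h[1] = (-11 + 4·(-1)) / -3 = -15/-3 = 5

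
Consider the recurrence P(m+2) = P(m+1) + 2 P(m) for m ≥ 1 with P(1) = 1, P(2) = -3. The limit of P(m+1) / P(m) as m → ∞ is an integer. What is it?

2

The characteristic equation is r^2 - r - 2 = 0, which factors as (r - 2)(r + 1) = 0.
So the roots are 2 and -1. Since |2| > |-1| and the coefficient of 2^m is non-zero, the ratio tends to 2.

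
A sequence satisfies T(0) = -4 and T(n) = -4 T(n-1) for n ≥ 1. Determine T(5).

4096

T(1) = -4(-4) = 16
T(2) = -4(16) = -64
T(3) = -4(-64) = 256
T(4) = -4(256) = -1024
T(5) = -4(-1024) = 4096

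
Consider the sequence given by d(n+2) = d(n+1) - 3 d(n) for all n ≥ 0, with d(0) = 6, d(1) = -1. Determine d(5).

d(2) = (-1) - 3*6 = -19
d(3) = (-19) - 3*(-1) = -16
d(4) = (-16) - 3*(-19) = 41
d(5) = 41 - 3*(-16) = 89

89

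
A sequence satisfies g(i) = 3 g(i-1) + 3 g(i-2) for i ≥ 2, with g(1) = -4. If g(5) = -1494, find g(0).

-6

Let g(0) = w.
g(2) = -12 + 3w
g(3) = -48 + 9w
g(4) = -180 + 36w
g(5) = -684 + 135w
So -684 + 135w = -1494, giving w = -6.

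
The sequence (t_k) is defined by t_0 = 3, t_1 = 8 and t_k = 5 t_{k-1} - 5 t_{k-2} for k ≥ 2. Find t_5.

1075

t_2 = 5*8 - 5*3 = 25
t_3 = 5*25 - 5*8 = 85
t_4 = 5*85 - 5*25 = 300
t_5 = 5*300 - 5*85 = 1075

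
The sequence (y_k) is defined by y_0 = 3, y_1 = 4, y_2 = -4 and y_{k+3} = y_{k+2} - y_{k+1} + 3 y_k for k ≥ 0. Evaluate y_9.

-8

y_3 = (-4) - 4 + 3·3 = 1
y_4 = 1 - (-4) + 3·4 = 17
y_5 = 17 - 1 + 3·(-4) = 4
y_6 = 4 - 17 + 3·1 = -10
y_7 = (-10) - 4 + 3·17 = 37
y_8 = 37 - (-10) + 3·4 = 59
y_9 = 59 - 37 + 3·(-10) = -8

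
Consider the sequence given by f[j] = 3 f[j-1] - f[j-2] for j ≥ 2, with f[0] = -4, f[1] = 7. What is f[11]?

f[2] = 3*7 - (-4) = 25
f[3] = 3*25 - 7 = 68
f[4] = 3*68 - 25 = 179
f[5] = 3*179 - 68 = 469
f[6] = 3*469 - 179 = 1228
f[7] = 3*1228 - 469 = 3215
f[8] = 3*3215 - 1228 = 8417
f[9] = 3*8417 - 3215 = 22036
f[10] = 3*22036 - 8417 = 57691
f[11] = 3*57691 - 22036 = 151037

151037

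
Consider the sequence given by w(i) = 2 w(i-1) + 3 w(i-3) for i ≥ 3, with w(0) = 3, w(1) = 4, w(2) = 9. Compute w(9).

6135

w(3) = 2(9) + 3(3) = 27
w(4) = 2(27) + 3(4) = 66
w(5) = 2(66) + 3(9) = 159
w(6) = 2(159) + 3(27) = 399
w(7) = 2(399) + 3(66) = 996
w(8) = 2(996) + 3(159) = 2469
w(9) = 2(2469) + 3(399) = 6135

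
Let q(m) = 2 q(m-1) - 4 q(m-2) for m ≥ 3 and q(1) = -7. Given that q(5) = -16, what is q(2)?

Let q(2) = v.
q(3) = 28 + 2v
q(4) = 56
q(5) = -8v
So -8v = -16, giving v = 2.

2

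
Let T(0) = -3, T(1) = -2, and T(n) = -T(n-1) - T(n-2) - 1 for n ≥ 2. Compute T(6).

-3

T(2) = -(-2) - (-3) - 1 = 4
T(3) = -4 - (-2) - 1 = -3
T(4) = -(-3) - 4 - 1 = -2
T(5) = -(-2) - (-3) - 1 = 4
T(6) = -4 - (-2) - 1 = -3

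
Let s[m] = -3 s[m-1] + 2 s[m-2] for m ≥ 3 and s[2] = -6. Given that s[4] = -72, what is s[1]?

Let s[1] = v.
s[3] = 18 + 2v
s[4] = -66 - 6v
So -66 - 6v = -72, giving v = 1.

1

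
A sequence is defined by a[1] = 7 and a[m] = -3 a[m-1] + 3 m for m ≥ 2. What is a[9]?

a[2] = -3(7) + 6 = -15
a[3] = -3(-15) + 9 = 54
a[4] = -3(54) + 12 = -150
a[5] = -3(-150) + 15 = 465
a[6] = -3(465) + 18 = -1377
a[7] = -3(-1377) + 21 = 4152
a[8] = -3(4152) + 24 = -12432
a[9] = -3(-12432) + 27 = 37323

37323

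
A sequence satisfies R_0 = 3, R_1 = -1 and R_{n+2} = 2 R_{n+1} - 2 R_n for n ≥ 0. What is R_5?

4

R_2 = 2(-1) - 2(3) = -8
R_3 = 2(-8) - 2(-1) = -14
R_4 = 2(-14) - 2(-8) = -12
R_5 = 2(-12) - 2(-14) = 4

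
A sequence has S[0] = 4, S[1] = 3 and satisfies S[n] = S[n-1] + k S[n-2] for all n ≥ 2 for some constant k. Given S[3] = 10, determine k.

S[2] = 3 + 4k
S[3] = 3 + 7k
So 3 + 7k = 10, giving k = 1.

1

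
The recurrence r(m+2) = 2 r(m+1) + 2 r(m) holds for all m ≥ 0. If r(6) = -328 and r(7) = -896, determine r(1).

Rearranging, r(m-2) = (r(m) - 2 r(m-1)) / 2.
r(5) = (-896 - 2*(-328)) / 2 = -240/2 = -120
r(4) = (-328 - 2*(-120)) / 2 = -88/2 = -44
r(3) = (-120 - 2*(-44)) / 2 = -32/2 = -16
r(2) = (-44 - 2*(-16)) / 2 = -12/2 = -6
r(1) = (-16 - 2*(-6)) / 2 = -4/2 = -2

-2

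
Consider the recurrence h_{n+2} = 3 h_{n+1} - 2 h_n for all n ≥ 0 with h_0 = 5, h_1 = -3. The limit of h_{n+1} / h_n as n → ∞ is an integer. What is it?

2

The characteristic equation is r^2 - 3r + 2 = 0, which factors as (r - 2)(r - 1) = 0.
So the roots are 2 and 1. Since |2| > |1| and the coefficient of 2^n is non-zero, the ratio tends to 2.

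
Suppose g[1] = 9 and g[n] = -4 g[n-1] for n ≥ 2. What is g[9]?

g[2] = -4·9 = -36
g[3] = -4·(-36) = 144
g[4] = -4·144 = -576
g[5] = -4·(-576) = 2304
g[6] = -4·2304 = -9216
g[7] = -4·(-9216) = 36864
g[8] = -4·36864 = -147456
g[9] = -4·(-147456) = 589824

589824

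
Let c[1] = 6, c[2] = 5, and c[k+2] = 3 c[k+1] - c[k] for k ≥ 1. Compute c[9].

c[3] = 3(5) - 6 = 9
c[4] = 3(9) - 5 = 22
c[5] = 3(22) - 9 = 57
c[6] = 3(57) - 22 = 149
c[7] = 3(149) - 57 = 390
c[8] = 3(390) - 149 = 1021
c[9] = 3(1021) - 390 = 2673

2673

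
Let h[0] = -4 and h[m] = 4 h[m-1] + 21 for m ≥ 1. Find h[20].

3298534883321

The fixed point is 21/(1 - 4) = -7, so h[m] + 7 = 4(h[m-1] + 7).
Hence h[m] = 3·4^m - 7.
h[20] = 3·4^{20} - 7 = 3·1099511627776 - 7 = 3298534883321.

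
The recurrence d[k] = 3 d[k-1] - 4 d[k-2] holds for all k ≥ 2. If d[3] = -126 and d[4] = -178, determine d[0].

8

Rearranging, d[k-2] = (d[k] - 3 d[k-1]) / -4.
d[2] = (-178 - 3*(-126)) / -4 = 200/-4 = -50
d[1] = (-126 - 3*(-50)) / -4 = 24/-4 = -6
d[0] = (-50 - 3*(-6)) / -4 = -32/-4 = 8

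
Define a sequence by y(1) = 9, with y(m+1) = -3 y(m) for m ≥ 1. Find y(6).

y(2) = -3(9) = -27
y(3) = -3(-27) = 81
y(4) = -3(81) = -243
y(5) = -3(-243) = 729
y(6) = -3(729) = -2187

-2187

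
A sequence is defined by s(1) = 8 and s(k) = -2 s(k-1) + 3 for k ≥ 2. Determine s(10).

s(2) = -2(8) + 3 = -13
s(3) = -2(-13) + 3 = 29
s(4) = -2(29) + 3 = -55
s(5) = -2(-55) + 3 = 113
s(6) = -2(113) + 3 = -223
s(7) = -2(-223) + 3 = 449
s(8) = -2(449) + 3 = -895
s(9) = -2(-895) + 3 = 1793
s(10) = -2(1793) + 3 = -3583

-3583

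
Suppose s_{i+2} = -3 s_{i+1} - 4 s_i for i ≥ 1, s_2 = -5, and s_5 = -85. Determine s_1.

5

Let s_1 = x.
s_3 = 15 - 4x
s_4 = -25 + 12x
s_5 = 15 - 20x
So 15 - 20x = -85, giving x = 5.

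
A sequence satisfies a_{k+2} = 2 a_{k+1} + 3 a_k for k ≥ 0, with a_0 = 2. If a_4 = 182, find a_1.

7

Let a_1 = x.
a_2 = 6 + 2x
a_3 = 12 + 7x
a_4 = 42 + 20x
So 42 + 20x = 182, giving x = 7.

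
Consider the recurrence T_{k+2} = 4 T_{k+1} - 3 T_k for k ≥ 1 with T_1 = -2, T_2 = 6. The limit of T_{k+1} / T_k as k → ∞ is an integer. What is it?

3

The characteristic equation is r^2 - 4r + 3 = 0, which factors as (r - 3)(r - 1) = 0.
So the roots are 3 and 1. Since |3| > |1| and the coefficient of 3^k is non-zero, the ratio tends to 3.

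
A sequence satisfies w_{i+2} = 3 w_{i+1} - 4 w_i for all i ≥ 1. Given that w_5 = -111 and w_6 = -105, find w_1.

6

Rearranging, w_{i-2} = (w_i - 3 w_{i-1}) / -4.
w_4 = (-105 - 3(-111)) / -4 = 228/-4 = -57
w_3 = (-111 - 3(-57)) / -4 = 60/-4 = -15
w_2 = (-57 - 3(-15)) / -4 = -12/-4 = 3
w_1 = (-15 - 3(3)) / -4 = -24/-4 = 6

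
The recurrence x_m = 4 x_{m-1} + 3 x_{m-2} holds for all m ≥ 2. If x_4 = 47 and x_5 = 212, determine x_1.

-4

Rearranging, x_{m-2} = (x_m - 4 x_{m-1}) / 3.
x_3 = (212 - 4*47) / 3 = 24/3 = 8
x_2 = (47 - 4*8) / 3 = 15/3 = 5
x_1 = (8 - 4*5) / 3 = -12/3 = -4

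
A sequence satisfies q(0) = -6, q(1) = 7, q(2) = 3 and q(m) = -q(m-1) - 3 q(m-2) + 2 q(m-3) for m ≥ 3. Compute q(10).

q(3) = -3 - 3*7 + 2*(-6) = -36
q(4) = -(-36) - 3*3 + 2*7 = 41
q(5) = -41 - 3*(-36) + 2*3 = 73
q(6) = -73 - 3*41 + 2*(-36) = -268
q(7) = -(-268) - 3*73 + 2*41 = 131
q(8) = -131 - 3*(-268) + 2*73 = 819
q(9) = -819 - 3*131 + 2*(-268) = -1748
q(10) = -(-1748) - 3*819 + 2*131 = -447

-447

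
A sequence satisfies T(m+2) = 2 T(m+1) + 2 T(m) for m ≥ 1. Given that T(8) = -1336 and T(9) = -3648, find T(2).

-7

Rearranging, T(m-2) = (T(m) - 2 T(m-1)) / 2.
T(7) = (-3648 - 2·(-1336)) / 2 = -976/2 = -488
T(6) = (-1336 - 2·(-488)) / 2 = -360/2 = -180
T(5) = (-488 - 2·(-180)) / 2 = -128/2 = -64
T(4) = (-180 - 2·(-64)) / 2 = -52/2 = -26
T(3) = (-64 - 2·(-26)) / 2 = -12/2 = -6
T(2) = (-26 - 2·(-6)) / 2 = -14/2 = -7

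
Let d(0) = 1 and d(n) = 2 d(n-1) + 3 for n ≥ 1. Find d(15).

The fixed point is 3/(1 - 2) = -3, so d(n) + 3 = 2(d(n-1) + 3).
Hence d(n) = 4·2^n - 3.
d(15) = 4·2^{15} - 3 = 4·32768 - 3 = 131069.

131069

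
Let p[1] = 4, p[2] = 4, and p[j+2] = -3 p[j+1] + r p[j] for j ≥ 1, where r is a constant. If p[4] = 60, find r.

p[3] = -12 + 4r
p[4] = 36 - 8r
So 36 - 8r = 60, giving r = -3.

-3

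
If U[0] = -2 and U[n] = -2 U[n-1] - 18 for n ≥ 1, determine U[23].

The fixed point is -18/(1 + 2) = -6, so U[n] + 6 = -2(U[n-1] + 6).
Hence U[n] = 4·(-2)^n - 6.
U[23] = 4·(-2)^{23} - 6 = 4·-8388608 - 6 = -33554438.

-33554438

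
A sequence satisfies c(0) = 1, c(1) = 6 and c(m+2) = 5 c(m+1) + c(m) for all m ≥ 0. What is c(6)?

c(2) = 5·6 + 1 = 31
c(3) = 5·31 + 6 = 161
c(4) = 5·161 + 31 = 836
c(5) = 5·836 + 161 = 4341
c(6) = 5·4341 + 836 = 22541

22541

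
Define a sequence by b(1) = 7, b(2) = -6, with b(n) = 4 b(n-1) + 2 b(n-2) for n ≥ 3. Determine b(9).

b(3) = 4(-6) + 2(7) = -10
b(4) = 4(-10) + 2(-6) = -52
b(5) = 4(-52) + 2(-10) = -228
b(6) = 4(-228) + 2(-52) = -1016
b(7) = 4(-1016) + 2(-228) = -4520
b(8) = 4(-4520) + 2(-1016) = -20112
b(9) = 4(-20112) + 2(-4520) = -89488

-89488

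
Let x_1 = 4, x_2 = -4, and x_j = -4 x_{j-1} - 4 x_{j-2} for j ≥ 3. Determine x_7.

-512

x_3 = -4*(-4) - 4*4 = 0
x_4 = -4*0 - 4*(-4) = 16
x_5 = -4*16 - 4*0 = -64
x_6 = -4*(-64) - 4*16 = 192
x_7 = -4*192 - 4*(-64) = -512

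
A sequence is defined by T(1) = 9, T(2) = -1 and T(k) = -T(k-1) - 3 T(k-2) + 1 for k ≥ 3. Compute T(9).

T(3) = -(-1) - 3·9 + 1 = -25
T(4) = -(-25) - 3·(-1) + 1 = 29
T(5) = -29 - 3·(-25) + 1 = 47
T(6) = -47 - 3·29 + 1 = -133
T(7) = -(-133) - 3·47 + 1 = -7
T(8) = -(-7) - 3·(-133) + 1 = 407
T(9) = -407 - 3·(-7) + 1 = -385

-385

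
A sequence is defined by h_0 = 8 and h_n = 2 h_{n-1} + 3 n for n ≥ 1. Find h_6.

h_1 = 2·8 + 3 = 19
h_2 = 2·19 + 6 = 44
h_3 = 2·44 + 9 = 97
h_4 = 2·97 + 12 = 206
h_5 = 2·206 + 15 = 427
h_6 = 2·427 + 18 = 872

872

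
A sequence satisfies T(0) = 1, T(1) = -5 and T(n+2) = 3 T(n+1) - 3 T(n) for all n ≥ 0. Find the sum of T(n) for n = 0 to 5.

-196

T(2) = 3·(-5) - 3·1 = -18
T(3) = 3·(-18) - 3·(-5) = -39
T(4) = 3·(-39) - 3·(-18) = -63
T(5) = 3·(-63) - 3·(-39) = -72
Sum = 1 + (-5) + (-18) + (-39) + (-63) + (-72) = -196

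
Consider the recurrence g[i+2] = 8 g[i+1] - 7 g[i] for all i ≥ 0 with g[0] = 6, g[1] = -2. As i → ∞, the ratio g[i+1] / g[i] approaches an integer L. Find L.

The characteristic equation is r^2 - 8r + 7 = 0, which factors as (r - 7)(r - 1) = 0.
So the roots are 7 and 1. Since |7| > |1| and the coefficient of 7^i is non-zero, the ratio tends to 7.

7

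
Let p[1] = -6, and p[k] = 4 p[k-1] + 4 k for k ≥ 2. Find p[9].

p[2] = 4(-6) + 8 = -16
p[3] = 4(-16) + 12 = -52
p[4] = 4(-52) + 16 = -192
p[5] = 4(-192) + 20 = -748
p[6] = 4(-748) + 24 = -2968
p[7] = 4(-2968) + 28 = -11844
p[8] = 4(-11844) + 32 = -47344
p[9] = 4(-47344) + 36 = -189340

-189340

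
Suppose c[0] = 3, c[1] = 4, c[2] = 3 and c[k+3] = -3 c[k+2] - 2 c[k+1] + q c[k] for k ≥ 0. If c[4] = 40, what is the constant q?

c[3] = -17 + 3q
c[4] = 45 - 5q
So 45 - 5q = 40, giving q = 1.

1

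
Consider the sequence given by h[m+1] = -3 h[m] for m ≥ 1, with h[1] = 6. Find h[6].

h[2] = -3(6) = -18
h[3] = -3(-18) = 54
h[4] = -3(54) = -162
h[5] = -3(-162) = 486
h[6] = -3(486) = -1458

-1458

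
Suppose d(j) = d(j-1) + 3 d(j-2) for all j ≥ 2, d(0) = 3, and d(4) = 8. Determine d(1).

-4

Let d(1) = v.
d(2) = 9 + v
d(3) = 9 + 4v
d(4) = 36 + 7v
So 36 + 7v = 8, giving v = -4.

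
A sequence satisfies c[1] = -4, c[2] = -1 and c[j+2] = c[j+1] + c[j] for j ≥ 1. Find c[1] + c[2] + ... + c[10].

c[3] = (-1) + (-4) = -5
c[4] = (-5) + (-1) = -6
c[5] = (-6) + (-5) = -11
c[6] = (-11) + (-6) = -17
c[7] = (-17) + (-11) = -28
c[8] = (-28) + (-17) = -45
c[9] = (-45) + (-28) = -73
c[10] = (-73) + (-45) = -118
Sum = (-4) + (-1) + (-5) + (-6) + (-11) + (-17) + (-28) + (-45) + (-73) + (-118) = -308

-308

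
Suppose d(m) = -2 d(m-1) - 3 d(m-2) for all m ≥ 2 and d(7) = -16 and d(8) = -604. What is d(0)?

Rearranging, d(m-2) = (d(m) + 2 d(m-1)) / -3.
d(6) = (-604 + 2·(-16)) / -3 = -636/-3 = 212
d(5) = (-16 + 2·212) / -3 = 408/-3 = -136
d(4) = (212 + 2·(-136)) / -3 = -60/-3 = 20
d(3) = (-136 + 2·20) / -3 = -96/-3 = 32
d(2) = (20 + 2·32) / -3 = 84/-3 = -28
d(1) = (32 + 2·(-28)) / -3 = -24/-3 = 8
d(0) = (-28 + 2·8) / -3 = -12/-3 = 4

4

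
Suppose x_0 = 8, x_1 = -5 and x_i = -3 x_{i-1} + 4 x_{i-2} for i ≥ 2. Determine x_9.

-681569

x_2 = -3(-5) + 4(8) = 47
x_3 = -3(47) + 4(-5) = -161
x_4 = -3(-161) + 4(47) = 671
x_5 = -3(671) + 4(-161) = -2657
x_6 = -3(-2657) + 4(671) = 10655
x_7 = -3(10655) + 4(-2657) = -42593
x_8 = -3(-42593) + 4(10655) = 170399
x_9 = -3(170399) + 4(-42593) = -681569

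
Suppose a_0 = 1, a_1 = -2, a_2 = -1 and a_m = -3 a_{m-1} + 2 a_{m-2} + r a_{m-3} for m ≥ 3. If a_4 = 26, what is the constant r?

a_3 = -1 + r
a_4 = 1 - 5r
So 1 - 5r = 26, giving r = -5.

-5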